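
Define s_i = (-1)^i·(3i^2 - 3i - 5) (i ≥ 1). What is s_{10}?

265

(-1)^10 = 1; 3i^2 - 3i - 5 at i=10 is 265; so s_{10} = 265.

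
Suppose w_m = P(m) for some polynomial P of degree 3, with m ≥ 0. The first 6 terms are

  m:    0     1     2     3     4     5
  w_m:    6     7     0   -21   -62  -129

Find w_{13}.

-2321

1st diffs: 1, -7, -21, -41, -67.
2nd diffs: -8, -14, -20, -26.
3rd diffs: -6, -6, -6 (constant).
Newton forward-difference form: w_m = 6 + 1·C(m,1) + (-8)·C(m,2) + (-6)·C(m,3).
At m = 13: m = 13, so w_{13} = 6 + 13 - 624 - 1716 = -2321.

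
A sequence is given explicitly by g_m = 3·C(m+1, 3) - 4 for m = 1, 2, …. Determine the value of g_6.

C(7, 3) = 35, so g_6 = 101.

101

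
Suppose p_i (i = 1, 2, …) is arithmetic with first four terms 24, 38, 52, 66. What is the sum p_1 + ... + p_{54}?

Common difference d = 14.
p_i = 24 + (i - 1)·14.
p_{54} = 766; S = 54·(24 + 766)/2 = 21330.

21330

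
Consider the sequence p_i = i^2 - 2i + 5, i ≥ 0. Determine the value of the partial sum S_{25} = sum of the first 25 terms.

Over i = 0..24: Σi = 300, Σi² = 4900.
Total = (1)·4900 + (-2)·300 + (5)·25 = 4425.

4425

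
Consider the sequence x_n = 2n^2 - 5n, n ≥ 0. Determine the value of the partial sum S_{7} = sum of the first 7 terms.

77

Over n = 0..6: Σn = 21, Σn² = 91.
Total = (2)·91 + (-5)·21 = 77.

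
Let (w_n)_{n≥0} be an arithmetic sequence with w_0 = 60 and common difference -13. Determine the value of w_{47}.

-551

w_n = 60 + (n - 0)·(-13).
w_{47} = 60 + 47·(-13) = -551.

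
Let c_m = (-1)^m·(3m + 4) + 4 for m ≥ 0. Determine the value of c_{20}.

(-1)^20 = 1; 3m + 4 at m=20 is 64; so c_{20} = 68.

68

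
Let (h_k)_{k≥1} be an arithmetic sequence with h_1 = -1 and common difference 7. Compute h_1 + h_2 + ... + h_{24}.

h_k = -1 + (k - 1)·7.
h_{24} = 160; S = 24·(-1 + 160)/2 = 1908.

1908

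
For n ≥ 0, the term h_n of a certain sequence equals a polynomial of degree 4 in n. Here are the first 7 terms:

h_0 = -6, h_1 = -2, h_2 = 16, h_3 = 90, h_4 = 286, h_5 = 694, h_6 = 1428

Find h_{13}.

1st diffs: 4, 18, 74, 196, 408, 734.
2nd diffs: 14, 56, 122, 212, 326.
3rd diffs: 42, 66, 90, 114.
4th diffs: 24, 24, 24 (constant).
Newton forward-difference form: h_n = -6 + 4·C(n,1) + 14·C(n,2) + 42·C(n,3) + 24·C(n,4).
At n = 13: n = 13, so h_{13} = -6 + 52 + 1092 + 12012 + 17160 = 30310.

30310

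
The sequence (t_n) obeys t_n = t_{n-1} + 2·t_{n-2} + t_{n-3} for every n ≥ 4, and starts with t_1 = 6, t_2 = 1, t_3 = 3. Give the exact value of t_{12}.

4130

t_4 = 11  t_5 = 18  t_6 = 43  t_7 = 90  t_8 = 194  t_9 = 417  t_{10} = 895  t_{11} = 1923  t_{12} = 4130.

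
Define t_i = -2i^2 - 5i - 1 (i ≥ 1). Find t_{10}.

-251

t_{10} = -2·10^2 - 5·10 - 1 = -251.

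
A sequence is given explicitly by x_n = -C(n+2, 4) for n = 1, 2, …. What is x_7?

-126

C(9, 4) = 126, so x_7 = -126.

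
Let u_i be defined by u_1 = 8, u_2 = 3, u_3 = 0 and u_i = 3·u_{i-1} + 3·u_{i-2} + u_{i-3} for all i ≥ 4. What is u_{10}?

Compute successive terms:
u_4 = 17, u_5 = 54, u_6 = 213, u_7 = 818, u_8 = 3147, u_9 = 12108, u_{10} = 46583.

46583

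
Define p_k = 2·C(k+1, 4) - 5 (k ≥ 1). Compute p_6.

C(7, 4) = 35, so p_6 = 65.

65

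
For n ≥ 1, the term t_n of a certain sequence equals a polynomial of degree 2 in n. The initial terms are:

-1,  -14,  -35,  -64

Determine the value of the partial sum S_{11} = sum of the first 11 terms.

-2046

1st diffs: -13, -21, -29.
2nd diffs: -8, -8 (constant).
Newton forward-difference form: t_n = -1 + (-13)·C(n-1,1) + (-8)·C(n-1,2).
Continuing: …, -101, -146, -199, -260, …, t_{11} = -491.
Summing n = 1..11 (11 terms) gives -2046.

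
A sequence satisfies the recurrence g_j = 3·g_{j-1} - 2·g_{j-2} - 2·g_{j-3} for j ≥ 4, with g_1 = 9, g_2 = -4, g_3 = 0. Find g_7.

-74

Applying the relation repeatedly:
g_4 = -10;  g_5 = -22;  g_6 = -46;  g_7 = -74.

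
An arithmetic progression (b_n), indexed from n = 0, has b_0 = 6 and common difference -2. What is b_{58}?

-110

b_n = 6 + (n - 0)·(-2).
b_{58} = 6 + 58·(-2) = -110.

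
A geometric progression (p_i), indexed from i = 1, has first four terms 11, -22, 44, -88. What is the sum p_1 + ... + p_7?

473

Common ratio r = -2.
p_i = 11·(-2)^(i-1).
S = 11·((-2)^7 - 1)/(-2 - 1) = 11·(-128 - 1)/(-3) = 473.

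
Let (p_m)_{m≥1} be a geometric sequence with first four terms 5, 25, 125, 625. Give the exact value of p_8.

Common ratio r = 5.
p_m = 5·5^(m-1).
p_8 = 5·5^7 = 390625.

390625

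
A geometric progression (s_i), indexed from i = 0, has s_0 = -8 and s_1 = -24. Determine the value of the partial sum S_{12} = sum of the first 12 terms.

-2125760

Common ratio r = 3.
s_i = (-8)·3^(i-0).
S = (-8)·(3^12 - 1)/(3 - 1) = (-8)·(531441 - 1)/(2) = -2125760.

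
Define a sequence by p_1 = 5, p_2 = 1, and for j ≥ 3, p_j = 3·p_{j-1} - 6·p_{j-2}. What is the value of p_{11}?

-44955

p_3 = -27  p_4 = -87  p_5 = -99  p_6 = 225  p_7 = 1269  p_8 = 2457  p_9 = -243  p_{10} = -15471  p_{11} = -44955.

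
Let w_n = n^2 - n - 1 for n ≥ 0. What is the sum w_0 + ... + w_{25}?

5174

Over n = 0..25: Σn = 325, Σn² = 5525.
Total = (1)·5525 + (-1)·325 + (-1)·26 = 5174.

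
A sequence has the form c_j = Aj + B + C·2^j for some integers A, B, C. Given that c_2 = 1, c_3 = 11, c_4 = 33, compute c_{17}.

393175

The three given values yield: 2A + B + 4C = 1; 3A + B + 8C = 11; 4A + B + 16C = 33.
Subtracting the first from the second: A + 4C = 10.
Subtracting the second from the third: A + 8C = 22.
Solving: C = 3, A = -2, then B = -7.
Therefore c_{17} = -34 + (-7) + 3·131072 = 393175.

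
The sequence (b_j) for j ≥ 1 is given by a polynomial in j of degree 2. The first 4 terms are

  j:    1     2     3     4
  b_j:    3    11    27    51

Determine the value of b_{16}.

963

1st diffs: 8, 16, 24.
2nd diffs: 8, 8 (constant).
Newton forward-difference form: b_j = 3 + 8·C(j-1,1) + 8·C(j-1,2).
At j = 16: j-1 = 15, so b_{16} = 3 + 120 + 840 = 963.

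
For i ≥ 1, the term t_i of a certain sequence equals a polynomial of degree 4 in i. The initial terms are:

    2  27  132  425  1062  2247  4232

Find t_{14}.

71775

1st diffs: 25, 105, 293, 637, 1185, 1985.
2nd diffs: 80, 188, 344, 548, 800.
3rd diffs: 108, 156, 204, 252.
4th diffs: 48, 48, 48 (constant).
Newton forward-difference form: t_i = 2 + 25·C(i-1,1) + 80·C(i-1,2) + 108·C(i-1,3) + 48·C(i-1,4).
At i = 14: i-1 = 13, so t_{14} = 2 + 325 + 6240 + 30888 + 34320 = 71775.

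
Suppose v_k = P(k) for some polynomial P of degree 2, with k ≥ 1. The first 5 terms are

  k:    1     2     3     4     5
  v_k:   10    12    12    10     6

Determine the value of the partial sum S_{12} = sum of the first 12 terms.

-188

1st diffs: 2, 0, -2, -4.
2nd diffs: -2, -2, -2 (constant).
Newton forward-difference form: v_k = 10 + 2·C(k-1,1) + (-2)·C(k-1,2).
Continuing: …, 0, -8, -18, -30, …, v_{12} = -78.
Summing k = 1..12 (12 terms) gives -188.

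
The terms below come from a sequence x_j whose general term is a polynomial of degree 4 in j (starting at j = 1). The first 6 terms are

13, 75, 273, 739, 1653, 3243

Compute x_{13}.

62533

1st diffs: 62, 198, 466, 914, 1590.
2nd diffs: 136, 268, 448, 676.
3rd diffs: 132, 180, 228.
4th diffs: 48, 48 (constant).
Newton forward-difference form: x_j = 13 + 62·C(j-1,1) + 136·C(j-1,2) + 132·C(j-1,3) + 48·C(j-1,4).
At j = 13: j-1 = 12, so x_{13} = 13 + 744 + 8976 + 29040 + 23760 = 62533.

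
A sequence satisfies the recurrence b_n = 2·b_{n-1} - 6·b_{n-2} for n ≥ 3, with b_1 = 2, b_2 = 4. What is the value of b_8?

Compute successive terms:
b_3 = -4;  b_4 = -32;  b_5 = -40;  b_6 = 112;  b_7 = 464;  b_8 = 256.

256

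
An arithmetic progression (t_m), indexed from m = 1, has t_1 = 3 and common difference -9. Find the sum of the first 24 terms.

t_m = 3 + (m - 1)·(-9).
t_{24} = -204; S = 24·(3 + (-204))/2 = -2412.

-2412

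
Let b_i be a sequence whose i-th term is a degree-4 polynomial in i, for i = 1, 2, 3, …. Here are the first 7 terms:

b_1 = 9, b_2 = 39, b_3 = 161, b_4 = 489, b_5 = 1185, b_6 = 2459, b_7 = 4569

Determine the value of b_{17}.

1st diffs: 30, 122, 328, 696, 1274, 2110.
2nd diffs: 92, 206, 368, 578, 836.
3rd diffs: 114, 162, 210, 258.
4th diffs: 48, 48, 48 (constant).
So b_i = 2i^4 - i^3 + 2i^2 + i + 5.
Evaluating at i = 17 gives b_{17} = 162729.

162729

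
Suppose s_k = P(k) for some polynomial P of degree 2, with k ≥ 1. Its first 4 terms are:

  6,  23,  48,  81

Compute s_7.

1st diffs: 17, 25, 33.
2nd diffs: 8, 8 (constant).
So s_k = 4k^2 + 5k - 3.
Evaluating at k = 7 gives s_7 = 228.

228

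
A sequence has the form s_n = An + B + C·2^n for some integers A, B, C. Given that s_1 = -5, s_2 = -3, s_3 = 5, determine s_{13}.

24517

Plug in n = 1, 2, 3: A + B + 2C = -5; 2A + B + 4C = -3; 3A + B + 8C = 5.
Subtracting the first from the second: A + 2C = 2.
Subtracting the second from the third: A + 4C = 8.
Solving: C = 3, A = -4, then B = -7.
So s_n = -4·n + (-7) + 3·2^n; at n=13 this is 24517.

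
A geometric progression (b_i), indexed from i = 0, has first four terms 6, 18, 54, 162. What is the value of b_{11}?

1062882

Common ratio r = 3.
b_i = 6·3^(i-0).
b_{11} = 6·3^11 = 1062882.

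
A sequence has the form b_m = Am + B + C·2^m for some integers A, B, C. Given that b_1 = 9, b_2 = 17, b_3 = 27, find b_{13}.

8271

At m = 1, 2, 3: A + B + 2C = 9; 2A + B + 4C = 17; 3A + B + 8C = 27.
Subtracting the first from the second: A + 2C = 8.
Subtracting the second from the third: A + 4C = 10.
Solving: C = 1, A = 6, then B = 1.
So b_m = 6·m + 1 + 1·2^m; at m=13 this is 8271.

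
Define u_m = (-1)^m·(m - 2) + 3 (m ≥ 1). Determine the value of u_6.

(-1)^6 = 1; m - 2 at m=6 is 4; so u_6 = 7.

7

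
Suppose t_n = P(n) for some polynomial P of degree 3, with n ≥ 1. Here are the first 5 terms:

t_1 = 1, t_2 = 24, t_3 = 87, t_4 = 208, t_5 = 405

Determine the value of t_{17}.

15249

1st diffs: 23, 63, 121, 197.
2nd diffs: 40, 58, 76.
3rd diffs: 18, 18 (constant).
Newton forward-difference form: t_n = 1 + 23·C(n-1,1) + 40·C(n-1,2) + 18·C(n-1,3).
At n = 17: n-1 = 16, so t_{17} = 1 + 368 + 4800 + 10080 = 15249.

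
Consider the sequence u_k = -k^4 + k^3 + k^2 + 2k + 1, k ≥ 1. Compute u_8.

-3503

u_8 = -1·8^4 + 1·8^3 + 1·8^2 + 2·8 + 1 = -3503.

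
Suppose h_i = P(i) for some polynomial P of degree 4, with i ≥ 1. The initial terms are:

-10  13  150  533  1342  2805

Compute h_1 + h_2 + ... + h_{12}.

129834

1st diffs: 23, 137, 383, 809, 1463.
2nd diffs: 114, 246, 426, 654.
3rd diffs: 132, 180, 228.
4th diffs: 48, 48 (constant).
Newton forward-difference form: h_i = -10 + 23·C(i-1,1) + 114·C(i-1,2) + 132·C(i-1,3) + 48·C(i-1,4).
Continuing: …, 5198, 8845, 14118, 21437, …, h_{12} = 44133.
Summing i = 1..12 (12 terms) gives 129834.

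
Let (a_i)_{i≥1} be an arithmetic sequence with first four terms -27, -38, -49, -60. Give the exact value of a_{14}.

-170

Common difference d = -11.
a_i = -27 + (i - 1)·(-11).
a_{14} = -27 + 13·(-11) = -170.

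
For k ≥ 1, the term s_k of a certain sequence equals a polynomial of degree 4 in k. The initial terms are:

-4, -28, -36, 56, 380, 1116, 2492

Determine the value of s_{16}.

105056

1st diffs: -24, -8, 92, 324, 736, 1376.
2nd diffs: 16, 100, 232, 412, 640.
3rd diffs: 84, 132, 180, 228.
4th diffs: 48, 48, 48 (constant).
Newton forward-difference form: s_k = -4 + (-24)·C(k-1,1) + 16·C(k-1,2) + 84·C(k-1,3) + 48·C(k-1,4).
At k = 16: k-1 = 15, so s_{16} = -4 - 360 + 1680 + 38220 + 65520 = 105056.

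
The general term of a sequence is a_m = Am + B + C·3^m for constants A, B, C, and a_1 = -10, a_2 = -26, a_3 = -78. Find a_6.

The three given values yield: A + B + 3C = -10; 2A + B + 9C = -26; 3A + B + 27C = -78.
Subtracting the first from the second: A + 6C = -16.
Subtracting the second from the third: A + 18C = -52.
Solving: C = -3, A = 2, then B = -3.
Therefore a_6 = 12 + (-3) + (-3)·729 = -2178.

-2178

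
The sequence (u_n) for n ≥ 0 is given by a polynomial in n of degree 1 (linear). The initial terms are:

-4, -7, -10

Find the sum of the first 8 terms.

1st diffs: -3, -3 (constant).
So u_n = -3n - 4.
Continuing: …, -13, -16, -19, -22, …, u_7 = -25.
Summing n = 0..7 (8 terms) gives -116.

-116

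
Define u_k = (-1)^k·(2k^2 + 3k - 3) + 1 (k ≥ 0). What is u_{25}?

-1321

(-1)^25 = -1; 2k^2 + 3k - 3 at k=25 is 1322; so u_{25} = -1321.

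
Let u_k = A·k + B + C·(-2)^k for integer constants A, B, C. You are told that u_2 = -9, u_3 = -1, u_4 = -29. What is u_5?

15

Write the equations: 2A + B + 4C = -9; 3A + B - 8C = -1; 4A + B + 16C = -29.
Subtracting the first from the second: A - 12C = 8.
Subtracting the second from the third: A + 24C = -28.
Solving: C = -1, A = -4, then B = 3.
Therefore u_5 = -20 + 3 + (-1)·(-32) = 15.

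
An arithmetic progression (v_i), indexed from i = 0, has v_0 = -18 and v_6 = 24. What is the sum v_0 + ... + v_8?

90

Common difference d = (24 - (-18)) / (6 - 0) = 7.
v_i = -18 + (i - 0)·7.
v_8 = 38; S = 9·(-18 + 38)/2 = 90.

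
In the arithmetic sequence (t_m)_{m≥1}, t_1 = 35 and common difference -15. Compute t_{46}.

t_m = 35 + (m - 1)·(-15).
t_{46} = 35 + 45·(-15) = -640.

-640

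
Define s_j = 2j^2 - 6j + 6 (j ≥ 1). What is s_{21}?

762

s_{21} = 2·21^2 - 6·21 + 6 = 762.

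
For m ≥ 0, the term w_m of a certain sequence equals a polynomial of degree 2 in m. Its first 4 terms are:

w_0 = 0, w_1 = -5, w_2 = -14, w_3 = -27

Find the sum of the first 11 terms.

1st diffs: -5, -9, -13.
2nd diffs: -4, -4 (constant).
Newton forward-difference form: w_m = (-5)·C(m,1) + (-4)·C(m,2).
Continuing: …, -44, -65, -90, -119, …, w_{10} = -230.
Summing m = 0..10 (11 terms) gives -935.

-935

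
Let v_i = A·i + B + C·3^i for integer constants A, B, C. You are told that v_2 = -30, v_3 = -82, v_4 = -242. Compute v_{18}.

-1162261438

Write the equations: 2A + B + 9C = -30; 3A + B + 27C = -82; 4A + B + 81C = -242.
Subtracting the first from the second: A + 18C = -52.
Subtracting the second from the third: A + 54C = -160.
Solving: C = -3, A = 2, then B = -7.
Hence v_{18} = 2·18 + (-7) + (-3)·387420489 = -1162261438.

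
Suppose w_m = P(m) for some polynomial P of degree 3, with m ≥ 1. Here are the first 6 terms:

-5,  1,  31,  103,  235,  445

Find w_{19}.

18463

1st diffs: 6, 30, 72, 132, 210.
2nd diffs: 24, 42, 60, 78.
3rd diffs: 18, 18, 18 (constant).
Newton forward-difference form: w_m = -5 + 6·C(m-1,1) + 24·C(m-1,2) + 18·C(m-1,3).
At m = 19: m-1 = 18, so w_{19} = -5 + 108 + 3672 + 14688 = 18463.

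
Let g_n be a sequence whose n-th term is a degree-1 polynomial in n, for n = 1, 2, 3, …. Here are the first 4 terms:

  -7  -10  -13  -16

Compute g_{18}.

1st diffs: -3, -3, -3 (constant).
So g_n = -3n - 4.
Evaluating at n = 18 gives g_{18} = -58.

-58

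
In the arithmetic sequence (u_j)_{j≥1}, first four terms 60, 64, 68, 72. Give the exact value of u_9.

92

Common difference d = 4.
u_j = 60 + (j - 1)·4.
u_9 = 60 + 8·4 = 92.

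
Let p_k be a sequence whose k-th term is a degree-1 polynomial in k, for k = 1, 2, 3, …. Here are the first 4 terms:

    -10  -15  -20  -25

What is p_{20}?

1st diffs: -5, -5, -5 (constant).
So p_k = -5k - 5.
Evaluating at k = 20 gives p_{20} = -105.

-105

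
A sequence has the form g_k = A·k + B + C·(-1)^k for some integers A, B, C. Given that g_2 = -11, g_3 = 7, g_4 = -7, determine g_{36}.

The three given values yield: 2A + B + C = -11; 3A + B - C = 7; 4A + B + C = -7.
Subtracting the first from the second: A - 2C = 18.
Subtracting the second from the third: A + 2C = -14.
Solving: C = -8, A = 2, then B = -7.
Hence g_{36} = 2·36 + (-7) + (-8)·1 = 57.

57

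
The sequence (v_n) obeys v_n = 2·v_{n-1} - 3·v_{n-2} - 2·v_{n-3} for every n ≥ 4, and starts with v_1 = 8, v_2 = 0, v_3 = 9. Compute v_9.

577

Step forward from the initial values:
v_4 = 2; v_5 = -23; v_6 = -70; v_7 = -75; v_8 = 106; v_9 = 577.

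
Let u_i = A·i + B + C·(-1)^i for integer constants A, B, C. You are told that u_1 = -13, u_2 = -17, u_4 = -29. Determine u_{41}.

Plug in i = 1, 2, 4: A + B - C = -13; 2A + B + C = -17; 4A + B + C = -29.
Subtracting the first from the second: A + 2C = -4.
Subtracting the second from the third: 2A = -12.
Solving: C = 1, A = -6, then B = -6.
So u_i = -6·i + (-6) + 1·(-1)^i; at i=41 this is -253.

-253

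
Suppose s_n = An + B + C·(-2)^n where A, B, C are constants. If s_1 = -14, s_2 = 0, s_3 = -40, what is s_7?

At n = 1, 2, 3: A + B - 2C = -14; 2A + B + 4C = 0; 3A + B - 8C = -40.
Subtracting the first from the second: A + 6C = 14.
Subtracting the second from the third: A - 12C = -40.
Solving: C = 3, A = -4, then B = -4.
Therefore s_7 = -28 + (-4) + 3·(-128) = -416.

-416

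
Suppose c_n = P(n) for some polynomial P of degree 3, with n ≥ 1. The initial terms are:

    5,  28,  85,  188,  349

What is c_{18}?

1st diffs: 23, 57, 103, 161.
2nd diffs: 34, 46, 58.
3rd diffs: 12, 12 (constant).
Newton forward-difference form: c_n = 5 + 23·C(n-1,1) + 34·C(n-1,2) + 12·C(n-1,3).
At n = 18: n-1 = 17, so c_{18} = 5 + 391 + 4624 + 8160 = 13180.

13180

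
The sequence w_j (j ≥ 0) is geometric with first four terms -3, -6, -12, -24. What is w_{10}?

-3072

Common ratio r = 2.
w_j = (-3)·2^(j-0).
w_{10} = (-3)·2^10 = -3072.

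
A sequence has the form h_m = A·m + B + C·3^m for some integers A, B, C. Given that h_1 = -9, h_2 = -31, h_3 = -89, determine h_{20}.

-10460353279

Plug in m = 1, 2, 3: A + B + 3C = -9; 2A + B + 9C = -31; 3A + B + 27C = -89.
Subtracting the first from the second: A + 6C = -22.
Subtracting the second from the third: A + 18C = -58.
Solving: C = -3, A = -4, then B = 4.
So h_m = -4·m + 4 + (-3)·3^m; at m=20 this is -10460353279.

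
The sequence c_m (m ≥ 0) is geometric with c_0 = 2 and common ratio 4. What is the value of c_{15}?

2147483648

c_m = 2·4^(m-0).
c_{15} = 2·4^15 = 2147483648.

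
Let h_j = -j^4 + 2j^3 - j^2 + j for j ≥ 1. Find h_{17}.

h_{17} = -1·17^4 + 2·17^3 - 1·17^2 + 1·17 = -73967.

-73967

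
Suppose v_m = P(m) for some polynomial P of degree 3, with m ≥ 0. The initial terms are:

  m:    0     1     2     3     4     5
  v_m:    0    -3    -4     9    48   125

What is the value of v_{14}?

1st diffs: -3, -1, 13, 39, 77.
2nd diffs: 2, 14, 26, 38.
3rd diffs: 12, 12, 12 (constant).
So v_m = 2m^3 - 5m^2.
Evaluating at m = 14 gives v_{14} = 4508.

4508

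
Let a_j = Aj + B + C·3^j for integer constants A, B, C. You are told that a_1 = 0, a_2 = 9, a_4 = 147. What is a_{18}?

Plug in j = 1, 2, 4: A + B + 3C = 0; 2A + B + 9C = 9; 4A + B + 81C = 147.
Subtracting the first from the second: A + 6C = 9.
Subtracting the second from the third: 2A + 72C = 138.
Solving: C = 2, A = -3, then B = -3.
Hence a_{18} = -3·18 + (-3) + 2·387420489 = 774840921.

774840921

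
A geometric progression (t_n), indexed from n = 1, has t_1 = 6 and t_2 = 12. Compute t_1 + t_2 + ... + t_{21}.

Common ratio r = 2.
t_n = 6·2^(n-1).
S = 6·(2^21 - 1)/(2 - 1) = 6·(2097152 - 1)/(1) = 12582906.

12582906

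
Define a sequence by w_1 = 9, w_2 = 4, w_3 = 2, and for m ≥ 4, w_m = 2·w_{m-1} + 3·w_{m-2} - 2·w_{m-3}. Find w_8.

-170

Iterate the recurrence:
w_4 = -2;  w_5 = -6;  w_6 = -22;  w_7 = -58;  w_8 = -170.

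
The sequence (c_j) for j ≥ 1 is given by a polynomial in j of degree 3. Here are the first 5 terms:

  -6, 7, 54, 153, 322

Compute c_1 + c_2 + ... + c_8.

3480

1st diffs: 13, 47, 99, 169.
2nd diffs: 34, 52, 70.
3rd diffs: 18, 18 (constant).
So c_j = 3j^3 - j^2 - 5j - 3.
Continuing: 579, 942, 1429.
Summing j = 1..8 (8 terms) gives 3480.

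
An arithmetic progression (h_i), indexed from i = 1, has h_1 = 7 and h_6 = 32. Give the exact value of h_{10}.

52

Common difference d = (32 - 7) / (6 - 1) = 5.
h_i = 7 + (i - 1)·5.
h_{10} = 7 + 9·5 = 52.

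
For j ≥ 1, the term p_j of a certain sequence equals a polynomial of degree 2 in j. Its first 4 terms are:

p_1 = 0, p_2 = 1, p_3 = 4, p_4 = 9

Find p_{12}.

1st diffs: 1, 3, 5.
2nd diffs: 2, 2 (constant).
Newton forward-difference form: p_j = 1·C(j-1,1) + 2·C(j-1,2).
At j = 12: j-1 = 11, so p_{12} = 11 + 110 = 121.

121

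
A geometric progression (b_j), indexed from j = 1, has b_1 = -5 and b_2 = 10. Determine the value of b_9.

Common ratio r = -2.
b_j = (-5)·(-2)^(j-1).
b_9 = (-5)·(-2)^8 = -1280.

-1280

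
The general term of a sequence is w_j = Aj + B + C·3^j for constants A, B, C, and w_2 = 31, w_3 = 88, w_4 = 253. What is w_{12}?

Write the equations: 2A + B + 9C = 31; 3A + B + 27C = 88; 4A + B + 81C = 253.
Subtracting the first from the second: A + 18C = 57.
Subtracting the second from the third: A + 54C = 165.
Solving: C = 3, A = 3, then B = -2.
Therefore w_{12} = 36 + (-2) + 3·531441 = 1594357.

1594357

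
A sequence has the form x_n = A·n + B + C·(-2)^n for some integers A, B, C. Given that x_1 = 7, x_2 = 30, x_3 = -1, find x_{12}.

12356

Plug in n = 1, 2, 3: A + B - 2C = 7; 2A + B + 4C = 30; 3A + B - 8C = -1.
Subtracting the first from the second: A + 6C = 23.
Subtracting the second from the third: A - 12C = -31.
Solving: C = 3, A = 5, then B = 8.
Hence x_{12} = 5·12 + 8 + 3·4096 = 12356.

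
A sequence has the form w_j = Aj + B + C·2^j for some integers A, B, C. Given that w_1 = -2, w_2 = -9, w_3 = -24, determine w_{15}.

-131052

Plug in j = 1, 2, 3: A + B + 2C = -2; 2A + B + 4C = -9; 3A + B + 8C = -24.
Subtracting the first from the second: A + 2C = -7.
Subtracting the second from the third: A + 4C = -15.
Solving: C = -4, A = 1, then B = 5.
Hence w_{15} = 1·15 + 5 + (-4)·32768 = -131052.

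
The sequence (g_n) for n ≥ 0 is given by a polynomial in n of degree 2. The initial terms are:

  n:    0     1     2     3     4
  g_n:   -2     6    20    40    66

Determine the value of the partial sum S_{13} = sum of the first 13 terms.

1st diffs: 8, 14, 20, 26.
2nd diffs: 6, 6, 6 (constant).
Newton forward-difference form: g_n = -2 + 8·C(n,1) + 6·C(n,2).
Continuing: …, 98, 136, 180, 230, …, g_{12} = 490.
Summing n = 0..12 (13 terms) gives 2314.

2314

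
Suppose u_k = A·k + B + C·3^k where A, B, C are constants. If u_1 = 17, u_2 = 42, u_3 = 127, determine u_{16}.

215233532

Plug in k = 1, 2, 3: A + B + 3C = 17; 2A + B + 9C = 42; 3A + B + 27C = 127.
Subtracting the first from the second: A + 6C = 25.
Subtracting the second from the third: A + 18C = 85.
Solving: C = 5, A = -5, then B = 7.
Hence u_{16} = -5·16 + 7 + 5·43046721 = 215233532.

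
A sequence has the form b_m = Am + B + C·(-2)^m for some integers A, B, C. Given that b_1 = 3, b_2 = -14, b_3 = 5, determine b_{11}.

4045

At m = 1, 2, 3: A + B - 2C = 3; 2A + B + 4C = -14; 3A + B - 8C = 5.
Subtracting the first from the second: A + 6C = -17.
Subtracting the second from the third: A - 12C = 19.
Solving: C = -2, A = -5, then B = 4.
Therefore b_{11} = -55 + 4 + (-2)·(-2048) = 4045.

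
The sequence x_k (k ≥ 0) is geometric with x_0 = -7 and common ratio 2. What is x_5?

-224

x_k = (-7)·2^(k-0).
x_5 = (-7)·2^5 = -224.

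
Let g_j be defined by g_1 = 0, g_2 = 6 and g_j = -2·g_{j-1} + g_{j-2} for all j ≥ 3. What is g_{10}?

Iterate the recurrence:
g_3 = -12;  g_4 = 30;  g_5 = -72;  g_6 = 174;  g_7 = -420;  g_8 = 1014;  g_9 = -2448;  g_{10} = 5910.

5910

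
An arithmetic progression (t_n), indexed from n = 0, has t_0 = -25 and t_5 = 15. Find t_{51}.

383

Common difference d = (15 - (-25)) / (5 - 0) = 8.
t_n = -25 + (n - 0)·8.
t_{51} = -25 + 51·8 = 383.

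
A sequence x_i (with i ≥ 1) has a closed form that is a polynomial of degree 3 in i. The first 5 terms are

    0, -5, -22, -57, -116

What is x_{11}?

-1310

1st diffs: -5, -17, -35, -59.
2nd diffs: -12, -18, -24.
3rd diffs: -6, -6 (constant).
Newton forward-difference form: x_i = (-5)·C(i-1,1) + (-12)·C(i-1,2) + (-6)·C(i-1,3).
At i = 11: i-1 = 10, so x_{11} = -50 - 540 - 720 = -1310.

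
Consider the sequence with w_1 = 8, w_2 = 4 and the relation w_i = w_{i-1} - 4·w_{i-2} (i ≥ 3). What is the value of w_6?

w_3 = -28, w_4 = -44, w_5 = 68, w_6 = 244.

244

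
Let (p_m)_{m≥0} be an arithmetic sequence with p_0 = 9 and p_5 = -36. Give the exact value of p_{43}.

Common difference d = (-36 - 9) / (5 - 0) = -9.
p_m = 9 + (m - 0)·(-9).
p_{43} = 9 + 43·(-9) = -378.

-378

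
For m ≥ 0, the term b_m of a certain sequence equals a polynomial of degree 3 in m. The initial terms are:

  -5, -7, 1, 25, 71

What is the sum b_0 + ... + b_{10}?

3465

1st diffs: -2, 8, 24, 46.
2nd diffs: 10, 16, 22.
3rd diffs: 6, 6 (constant).
So b_m = m^3 + 2m^2 - 5m - 5.
Continuing: …, 145, 253, 401, 595, …, b_{10} = 1145.
Summing m = 0..10 (11 terms) gives 3465.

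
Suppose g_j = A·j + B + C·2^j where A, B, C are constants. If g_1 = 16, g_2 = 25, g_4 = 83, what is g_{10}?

At j = 1, 2, 4: A + B + 2C = 16; 2A + B + 4C = 25; 4A + B + 16C = 83.
Subtracting the first from the second: A + 2C = 9.
Subtracting the second from the third: 2A + 12C = 58.
Solving: C = 5, A = -1, then B = 7.
Therefore g_{10} = -10 + 7 + 5·1024 = 5117.

5117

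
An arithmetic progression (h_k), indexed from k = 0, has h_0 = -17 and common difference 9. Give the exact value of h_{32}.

271

h_k = -17 + (k - 0)·9.
h_{32} = -17 + 32·9 = 271.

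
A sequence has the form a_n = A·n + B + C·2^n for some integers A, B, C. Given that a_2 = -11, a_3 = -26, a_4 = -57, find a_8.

Plug in n = 2, 3, 4: 2A + B + 4C = -11; 3A + B + 8C = -26; 4A + B + 16C = -57.
Subtracting the first from the second: A + 4C = -15.
Subtracting the second from the third: A + 8C = -31.
Solving: C = -4, A = 1, then B = 3.
So a_n = 1·n + 3 + (-4)·2^n; at n=8 this is -1013.

-1013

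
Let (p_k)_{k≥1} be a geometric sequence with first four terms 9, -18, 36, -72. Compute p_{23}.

Common ratio r = -2.
p_k = 9·(-2)^(k-1).
p_{23} = 9·(-2)^22 = 37748736.

37748736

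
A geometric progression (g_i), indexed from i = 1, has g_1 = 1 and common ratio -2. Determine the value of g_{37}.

g_i = 1·(-2)^(i-1).
g_{37} = 1·(-2)^36 = 68719476736.

68719476736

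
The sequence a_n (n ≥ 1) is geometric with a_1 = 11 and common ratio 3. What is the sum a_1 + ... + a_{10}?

a_n = 11·3^(n-1).
S = 11·(3^10 - 1)/(3 - 1) = 11·(59049 - 1)/(2) = 324764.

324764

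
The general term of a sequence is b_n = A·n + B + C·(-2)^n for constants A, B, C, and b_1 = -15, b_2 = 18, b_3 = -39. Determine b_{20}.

At n = 1, 2, 3: A + B - 2C = -15; 2A + B + 4C = 18; 3A + B - 8C = -39.
Subtracting the first from the second: A + 6C = 33.
Subtracting the second from the third: A - 12C = -57.
Solving: C = 5, A = 3, then B = -8.
Hence b_{20} = 3·20 + (-8) + 5·1048576 = 5242932.

5242932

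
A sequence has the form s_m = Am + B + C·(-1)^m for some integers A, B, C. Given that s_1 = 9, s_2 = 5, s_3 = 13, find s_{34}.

The three given values yield: A + B - C = 9; 2A + B + C = 5; 3A + B - C = 13.
Subtracting the first from the second: A + 2C = -4.
Subtracting the second from the third: A - 2C = 8.
Solving: C = -3, A = 2, then B = 4.
Therefore s_{34} = 68 + 4 + (-3)·1 = 69.

69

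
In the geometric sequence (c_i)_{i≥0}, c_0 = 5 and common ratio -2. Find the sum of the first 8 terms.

c_i = 5·(-2)^(i-0).
S = 5·((-2)^8 - 1)/(-2 - 1) = 5·(256 - 1)/(-3) = -425.

-425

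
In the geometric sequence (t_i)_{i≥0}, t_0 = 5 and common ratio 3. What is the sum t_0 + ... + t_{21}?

78452649020

t_i = 5·3^(i-0).
S = 5·(3^22 - 1)/(3 - 1) = 5·(31381059609 - 1)/(2) = 78452649020.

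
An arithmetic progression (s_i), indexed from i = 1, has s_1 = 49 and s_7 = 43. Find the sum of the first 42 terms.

Common difference d = (43 - 49) / (7 - 1) = -1.
s_i = 49 + (i - 1)·(-1).
s_{42} = 8; S = 42·(49 + 8)/2 = 1197.

1197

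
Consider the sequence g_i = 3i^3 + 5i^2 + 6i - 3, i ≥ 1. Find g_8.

1901

g_8 = 3·8^3 + 5·8^2 + 6·8 - 3 = 1901.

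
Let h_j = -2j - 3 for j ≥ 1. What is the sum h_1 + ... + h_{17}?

-357

Over j = 1..17: Σj = 153.
Total = (-2)·153 + (-3)·17 = -357.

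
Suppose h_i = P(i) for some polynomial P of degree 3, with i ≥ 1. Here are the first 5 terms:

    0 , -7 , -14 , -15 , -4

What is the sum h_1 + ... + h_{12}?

2508

1st diffs: -7, -7, -1, 11.
2nd diffs: 0, 6, 12.
3rd diffs: 6, 6 (constant).
Newton forward-difference form: h_i = (-7)·C(i-1,1) + 6·C(i-1,3).
Continuing: …, 25, 78, 161, 280, …, h_{12} = 913.
Summing i = 1..12 (12 terms) gives 2508.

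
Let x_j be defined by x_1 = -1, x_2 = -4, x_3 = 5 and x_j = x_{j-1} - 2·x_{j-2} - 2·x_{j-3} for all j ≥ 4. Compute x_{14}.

Step forward from the initial values:
x_4 = 15  x_5 = 13  x_6 = -27  …  x_{11} = 221  x_{12} = -991  x_{13} = -2315  x_{14} = -775.

-775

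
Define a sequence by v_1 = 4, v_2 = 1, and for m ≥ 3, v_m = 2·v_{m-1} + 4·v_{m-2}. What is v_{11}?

v_3 = 18  v_4 = 40  v_5 = 152  v_6 = 464  v_7 = 1536  v_8 = 4928  v_9 = 16000  v_{10} = 51712  v_{11} = 167424.

167424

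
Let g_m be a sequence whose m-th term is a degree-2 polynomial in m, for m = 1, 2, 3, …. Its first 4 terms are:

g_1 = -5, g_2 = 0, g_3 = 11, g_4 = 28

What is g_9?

203

1st diffs: 5, 11, 17.
2nd diffs: 6, 6 (constant).
Newton forward-difference form: g_m = -5 + 5·C(m-1,1) + 6·C(m-1,2).
At m = 9: m-1 = 8, so g_9 = -5 + 40 + 168 = 203.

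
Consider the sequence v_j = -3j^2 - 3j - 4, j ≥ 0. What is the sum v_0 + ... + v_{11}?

Over j = 0..11: Σj = 66, Σj² = 506.
Total = (-3)·506 + (-3)·66 + (-4)·12 = -1764.

-1764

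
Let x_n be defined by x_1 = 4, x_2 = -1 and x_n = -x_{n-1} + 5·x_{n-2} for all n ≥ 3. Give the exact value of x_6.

-261

Compute successive terms:
x_3 = 21, x_4 = -26, x_5 = 131, x_6 = -261.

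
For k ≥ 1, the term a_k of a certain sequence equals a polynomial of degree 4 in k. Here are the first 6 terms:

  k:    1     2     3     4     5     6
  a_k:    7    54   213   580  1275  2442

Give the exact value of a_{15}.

69825

1st diffs: 47, 159, 367, 695, 1167.
2nd diffs: 112, 208, 328, 472.
3rd diffs: 96, 120, 144.
4th diffs: 24, 24 (constant).
Newton forward-difference form: a_k = 7 + 47·C(k-1,1) + 112·C(k-1,2) + 96·C(k-1,3) + 24·C(k-1,4).
At k = 15: k-1 = 14, so a_{15} = 7 + 658 + 10192 + 34944 + 24024 = 69825.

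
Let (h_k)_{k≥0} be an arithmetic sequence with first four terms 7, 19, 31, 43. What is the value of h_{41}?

499

Common difference d = 12.
h_k = 7 + (k - 0)·12.
h_{41} = 7 + 41·12 = 499.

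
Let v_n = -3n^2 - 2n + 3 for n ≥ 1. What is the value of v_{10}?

-317

v_{10} = -3·10^2 - 2·10 + 3 = -317.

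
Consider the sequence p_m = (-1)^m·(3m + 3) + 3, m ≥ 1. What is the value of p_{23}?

-69

(-1)^23 = -1; 3m + 3 at m=23 is 72; so p_{23} = -69.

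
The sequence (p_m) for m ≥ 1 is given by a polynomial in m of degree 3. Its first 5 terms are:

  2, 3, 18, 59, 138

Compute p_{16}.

1st diffs: 1, 15, 41, 79.
2nd diffs: 14, 26, 38.
3rd diffs: 12, 12 (constant).
So p_m = 2m^3 - 5m^2 + 2m + 3.
Evaluating at m = 16 gives p_{16} = 6947.

6947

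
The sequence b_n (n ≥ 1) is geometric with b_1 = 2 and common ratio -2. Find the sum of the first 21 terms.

1398102

b_n = 2·(-2)^(n-1).
S = 2·((-2)^21 - 1)/(-2 - 1) = 2·(-2097152 - 1)/(-3) = 1398102.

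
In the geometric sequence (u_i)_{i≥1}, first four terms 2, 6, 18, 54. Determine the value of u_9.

Common ratio r = 3.
u_i = 2·3^(i-1).
u_9 = 2·3^8 = 13122.

13122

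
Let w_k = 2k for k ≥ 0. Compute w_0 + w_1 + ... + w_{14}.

210

Over k = 0..14: Σk = 105.
Total = (2)·105 = 210.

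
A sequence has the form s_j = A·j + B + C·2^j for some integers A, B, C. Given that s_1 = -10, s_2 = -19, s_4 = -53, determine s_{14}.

At j = 1, 2, 4: A + B + 2C = -10; 2A + B + 4C = -19; 4A + B + 16C = -53.
Subtracting the first from the second: A + 2C = -9.
Subtracting the second from the third: 2A + 12C = -34.
Solving: C = -2, A = -5, then B = -1.
Therefore s_{14} = -70 + (-1) + (-2)·16384 = -32839.

-32839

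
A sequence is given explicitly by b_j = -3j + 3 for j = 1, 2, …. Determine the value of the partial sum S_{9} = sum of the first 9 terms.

Over j = 1..9: Σj = 45.
Total = (-3)·45 + (3)·9 = -108.

-108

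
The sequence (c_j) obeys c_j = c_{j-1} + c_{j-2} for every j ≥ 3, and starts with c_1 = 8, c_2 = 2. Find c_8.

Iterate the recurrence:
c_3 = 10, c_4 = 12, c_5 = 22, c_6 = 34, c_7 = 56, c_8 = 90.

90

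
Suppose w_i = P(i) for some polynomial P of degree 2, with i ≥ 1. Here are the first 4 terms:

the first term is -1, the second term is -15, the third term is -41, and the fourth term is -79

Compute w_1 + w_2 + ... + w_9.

-1521

1st diffs: -14, -26, -38.
2nd diffs: -12, -12 (constant).
Newton forward-difference form: w_i = -1 + (-14)·C(i-1,1) + (-12)·C(i-1,2).
Continuing: …, -129, -191, -265, -351, …, w_9 = -449.
Summing i = 1..9 (9 terms) gives -1521.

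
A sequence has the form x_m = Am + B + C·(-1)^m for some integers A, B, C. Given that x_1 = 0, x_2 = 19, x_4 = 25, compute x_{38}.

At m = 1, 2, 4: A + B - C = 0; 2A + B + C = 19; 4A + B + C = 25.
Subtracting the first from the second: A + 2C = 19.
Subtracting the second from the third: 2A = 6.
Solving: C = 8, A = 3, then B = 5.
Hence x_{38} = 3·38 + 5 + 8·1 = 127.

127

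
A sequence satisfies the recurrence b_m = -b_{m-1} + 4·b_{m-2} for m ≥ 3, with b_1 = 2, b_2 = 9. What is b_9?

-2521

Applying the relation repeatedly:
b_3 = -1; b_4 = 37; b_5 = -41; b_6 = 189; b_7 = -353; b_8 = 1109; b_9 = -2521.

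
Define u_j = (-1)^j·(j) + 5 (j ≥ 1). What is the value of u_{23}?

(-1)^23 = -1; j at j=23 is 23; so u_{23} = -18.

-18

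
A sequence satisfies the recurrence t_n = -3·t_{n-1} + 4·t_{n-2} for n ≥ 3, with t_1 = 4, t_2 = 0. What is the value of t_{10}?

-209712

Compute successive terms:
t_3 = 16  t_4 = -48  t_5 = 208  t_6 = -816  t_7 = 3280  t_8 = -13104  t_9 = 52432  t_{10} = -209712.
(Characteristic roots are 1 and -4.)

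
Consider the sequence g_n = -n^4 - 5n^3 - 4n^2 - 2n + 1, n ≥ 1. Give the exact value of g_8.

g_8 = -1·8^4 - 5·8^3 - 4·8^2 - 2·8 + 1 = -6927.

-6927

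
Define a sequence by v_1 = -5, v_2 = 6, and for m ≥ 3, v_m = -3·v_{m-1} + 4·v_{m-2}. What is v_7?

-9014

Applying the relation repeatedly:
v_3 = -38, v_4 = 138, v_5 = -566, v_6 = 2250, v_7 = -9014.
(Characteristic roots are 1 and -4.)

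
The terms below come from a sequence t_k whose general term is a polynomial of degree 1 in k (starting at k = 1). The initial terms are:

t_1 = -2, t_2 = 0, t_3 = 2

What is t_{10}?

1st diffs: 2, 2 (constant).
So t_k = 2k - 4.
Evaluating at k = 10 gives t_{10} = 16.

16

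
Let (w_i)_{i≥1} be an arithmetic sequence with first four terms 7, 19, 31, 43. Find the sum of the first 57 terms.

Common difference d = 12.
w_i = 7 + (i - 1)·12.
w_{57} = 679; S = 57·(7 + 679)/2 = 19551.

19551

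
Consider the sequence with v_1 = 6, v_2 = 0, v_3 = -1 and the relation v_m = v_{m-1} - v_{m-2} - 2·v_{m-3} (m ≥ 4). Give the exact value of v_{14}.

1062

Iterate the recurrence:
v_4 = -13  v_5 = -12  v_6 = 3  …  v_{11} = -268  v_{12} = -169  v_{13} = 357  v_{14} = 1062.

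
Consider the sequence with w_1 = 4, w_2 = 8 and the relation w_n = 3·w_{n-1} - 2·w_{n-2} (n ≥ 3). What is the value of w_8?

512

w_3 = 16, w_4 = 32, w_5 = 64, w_6 = 128, w_7 = 256, w_8 = 512.
(Characteristic roots are 2 and 1.)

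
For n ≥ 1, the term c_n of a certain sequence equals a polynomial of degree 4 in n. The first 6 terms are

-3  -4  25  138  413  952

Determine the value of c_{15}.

1st diffs: -1, 29, 113, 275, 539.
2nd diffs: 30, 84, 162, 264.
3rd diffs: 54, 78, 102.
4th diffs: 24, 24 (constant).
So c_n = n^4 - n^3 - 4n^2 + 3n - 2.
Evaluating at n = 15 gives c_{15} = 46393.

46393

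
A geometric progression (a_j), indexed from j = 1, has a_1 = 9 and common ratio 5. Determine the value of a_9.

a_j = 9·5^(j-1).
a_9 = 9·5^8 = 3515625.

3515625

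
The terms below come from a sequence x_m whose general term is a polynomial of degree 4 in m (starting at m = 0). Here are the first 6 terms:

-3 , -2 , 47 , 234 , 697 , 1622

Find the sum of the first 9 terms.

1st diffs: 1, 49, 187, 463, 925.
2nd diffs: 48, 138, 276, 462.
3rd diffs: 90, 138, 186.
4th diffs: 48, 48 (constant).
Newton forward-difference form: x_m = -3 + 1·C(m,1) + 48·C(m,2) + 90·C(m,3) + 48·C(m,4).
Continuing: 3243, 5842, 9749.
Summing m = 0..8 (9 terms) gives 21429.

21429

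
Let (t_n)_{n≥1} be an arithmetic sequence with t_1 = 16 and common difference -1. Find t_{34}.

-17

t_n = 16 + (n - 1)·(-1).
t_{34} = 16 + 33·(-1) = -17.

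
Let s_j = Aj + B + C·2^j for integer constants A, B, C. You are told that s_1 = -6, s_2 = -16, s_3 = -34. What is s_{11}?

-8210

The three given values yield: A + B + 2C = -6; 2A + B + 4C = -16; 3A + B + 8C = -34.
Subtracting the first from the second: A + 2C = -10.
Subtracting the second from the third: A + 4C = -18.
Solving: C = -4, A = -2, then B = 4.
So s_j = -2·j + 4 + (-4)·2^j; at j=11 this is -8210.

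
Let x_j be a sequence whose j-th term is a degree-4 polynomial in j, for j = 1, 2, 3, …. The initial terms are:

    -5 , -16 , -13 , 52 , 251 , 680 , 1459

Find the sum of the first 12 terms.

1st diffs: -11, 3, 65, 199, 429, 779.
2nd diffs: 14, 62, 134, 230, 350.
3rd diffs: 48, 72, 96, 120.
4th diffs: 24, 24, 24 (constant).
Newton forward-difference form: x_j = -5 + (-11)·C(j-1,1) + 14·C(j-1,2) + 48·C(j-1,3) + 24·C(j-1,4).
Continuing: …, 2732, 4667, 7456, 11315, …, x_{12} = 16484.
Summing j = 1..12 (12 terms) gives 45062.

45062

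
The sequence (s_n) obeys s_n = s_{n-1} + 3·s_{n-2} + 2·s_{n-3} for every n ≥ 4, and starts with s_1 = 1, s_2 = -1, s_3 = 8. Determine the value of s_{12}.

Step forward from the initial values:
s_4 = 7  s_5 = 29  s_6 = 66  s_7 = 167  s_8 = 423  s_9 = 1056  s_{10} = 2659  s_{11} = 6673  s_{12} = 16762.

16762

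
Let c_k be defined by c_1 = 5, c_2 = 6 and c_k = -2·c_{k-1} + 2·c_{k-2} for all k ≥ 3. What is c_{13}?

Iterate the recurrence:
c_3 = -2; c_4 = 16; c_5 = -36; …; c_{10} = 5728; c_{11} = -15648; c_{12} = 42752; c_{13} = -116800.

-116800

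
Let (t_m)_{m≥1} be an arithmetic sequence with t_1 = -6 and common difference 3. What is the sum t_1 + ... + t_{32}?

1296

t_m = -6 + (m - 1)·3.
t_{32} = 87; S = 32·(-6 + 87)/2 = 1296.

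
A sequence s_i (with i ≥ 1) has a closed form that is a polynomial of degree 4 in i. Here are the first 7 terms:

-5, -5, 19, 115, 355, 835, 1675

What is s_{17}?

73435

1st diffs: 0, 24, 96, 240, 480, 840.
2nd diffs: 24, 72, 144, 240, 360.
3rd diffs: 48, 72, 96, 120.
4th diffs: 24, 24, 24 (constant).
Newton forward-difference form: s_i = -5 + 24·C(i-1,2) + 48·C(i-1,3) + 24·C(i-1,4).
At i = 17: i-1 = 16, so s_{17} = -5 + 2880 + 26880 + 43680 = 73435.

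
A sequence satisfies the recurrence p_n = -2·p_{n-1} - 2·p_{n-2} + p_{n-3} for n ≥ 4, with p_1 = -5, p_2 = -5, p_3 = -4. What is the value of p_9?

Applying the relation repeatedly:
p_4 = 13; p_5 = -23; p_6 = 16; p_7 = 27; p_8 = -109; p_9 = 180.

180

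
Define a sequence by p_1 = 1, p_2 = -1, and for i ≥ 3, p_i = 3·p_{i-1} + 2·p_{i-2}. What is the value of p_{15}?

-5618809

Compute successive terms:
p_3 = -1;  p_4 = -5;  p_5 = -17;  …;  p_{12} = -124373;  p_{13} = -442961;  p_{14} = -1577629;  p_{15} = -5618809.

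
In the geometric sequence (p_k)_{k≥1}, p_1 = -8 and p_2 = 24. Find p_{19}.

Common ratio r = -3.
p_k = (-8)·(-3)^(k-1).
p_{19} = (-8)·(-3)^18 = -3099363912.

-3099363912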